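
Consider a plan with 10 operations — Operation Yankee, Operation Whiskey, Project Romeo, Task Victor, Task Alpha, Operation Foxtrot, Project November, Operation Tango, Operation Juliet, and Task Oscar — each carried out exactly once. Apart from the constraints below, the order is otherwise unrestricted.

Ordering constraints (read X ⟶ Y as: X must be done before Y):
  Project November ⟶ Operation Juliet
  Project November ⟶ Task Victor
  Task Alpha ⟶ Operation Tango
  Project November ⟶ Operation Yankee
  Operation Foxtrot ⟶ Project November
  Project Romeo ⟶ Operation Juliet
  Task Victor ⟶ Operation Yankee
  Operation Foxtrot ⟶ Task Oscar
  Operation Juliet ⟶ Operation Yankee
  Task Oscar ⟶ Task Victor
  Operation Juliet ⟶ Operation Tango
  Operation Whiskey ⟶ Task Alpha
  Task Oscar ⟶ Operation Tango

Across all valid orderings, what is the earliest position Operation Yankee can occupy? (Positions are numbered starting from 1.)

Working backwards through the constraints from Operation Yankee, its full set of required predecessors is Project Romeo, Task Victor, Operation Foxtrot, Project November, Operation Juliet, Task Oscar — 6 of them.
With 6 mandatory predecessors, the earliest Operation Yankee can sit is position 6+1 = 7, and placing just those 6 first achieves it.

7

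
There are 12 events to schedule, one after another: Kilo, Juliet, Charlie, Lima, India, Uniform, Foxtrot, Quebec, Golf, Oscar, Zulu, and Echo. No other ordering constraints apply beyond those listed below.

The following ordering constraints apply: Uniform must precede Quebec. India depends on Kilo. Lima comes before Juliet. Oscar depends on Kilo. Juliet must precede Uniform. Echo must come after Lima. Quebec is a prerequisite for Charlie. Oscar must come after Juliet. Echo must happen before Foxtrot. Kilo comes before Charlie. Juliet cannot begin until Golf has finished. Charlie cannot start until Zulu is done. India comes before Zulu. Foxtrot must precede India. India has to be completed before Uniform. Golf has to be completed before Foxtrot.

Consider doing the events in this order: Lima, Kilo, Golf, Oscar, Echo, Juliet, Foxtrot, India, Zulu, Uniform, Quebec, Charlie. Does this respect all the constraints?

The sequence places Oscar ahead of Juliet.
Since Juliet is required before Oscar, the ordering is invalid.

No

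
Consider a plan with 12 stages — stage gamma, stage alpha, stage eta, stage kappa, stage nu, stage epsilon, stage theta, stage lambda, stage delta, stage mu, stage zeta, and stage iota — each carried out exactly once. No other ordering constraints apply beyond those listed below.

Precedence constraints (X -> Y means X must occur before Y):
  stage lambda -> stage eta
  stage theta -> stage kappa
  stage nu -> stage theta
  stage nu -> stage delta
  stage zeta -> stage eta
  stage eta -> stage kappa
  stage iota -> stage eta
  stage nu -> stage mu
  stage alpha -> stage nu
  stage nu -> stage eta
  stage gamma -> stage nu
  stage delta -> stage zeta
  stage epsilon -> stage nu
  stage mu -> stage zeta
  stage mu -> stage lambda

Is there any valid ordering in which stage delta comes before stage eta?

The constraints force stage delta before stage eta, so yes — every valid ordering has stage delta earlier.

Yes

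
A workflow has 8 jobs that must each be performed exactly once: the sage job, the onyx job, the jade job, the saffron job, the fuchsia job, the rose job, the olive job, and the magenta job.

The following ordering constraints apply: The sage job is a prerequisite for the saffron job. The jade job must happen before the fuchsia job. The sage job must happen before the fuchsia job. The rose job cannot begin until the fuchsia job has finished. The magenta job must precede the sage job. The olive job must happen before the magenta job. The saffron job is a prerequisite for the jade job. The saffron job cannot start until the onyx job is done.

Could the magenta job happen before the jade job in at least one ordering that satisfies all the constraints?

Yes

The magenta job is actually forced before the jade job by the constraints, so certainly some valid ordering has the magenta job first.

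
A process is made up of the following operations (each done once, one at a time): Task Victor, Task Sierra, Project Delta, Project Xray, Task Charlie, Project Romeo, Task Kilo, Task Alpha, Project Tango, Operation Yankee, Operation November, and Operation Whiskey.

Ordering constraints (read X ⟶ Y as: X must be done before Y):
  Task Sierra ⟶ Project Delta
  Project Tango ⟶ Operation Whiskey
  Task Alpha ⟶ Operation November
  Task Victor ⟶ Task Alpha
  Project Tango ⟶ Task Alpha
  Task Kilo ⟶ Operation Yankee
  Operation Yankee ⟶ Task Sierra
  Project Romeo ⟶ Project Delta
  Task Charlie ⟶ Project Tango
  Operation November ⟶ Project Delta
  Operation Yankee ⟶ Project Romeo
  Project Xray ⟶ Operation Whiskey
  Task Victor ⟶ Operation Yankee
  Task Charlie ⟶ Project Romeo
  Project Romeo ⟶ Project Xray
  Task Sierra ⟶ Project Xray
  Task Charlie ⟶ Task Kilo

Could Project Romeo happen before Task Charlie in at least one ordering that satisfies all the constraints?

The constraints give a chain Task Charlie → Project Romeo, which forces Task Charlie before Project Romeo.
Hence Project Romeo can never be scheduled before Task Charlie.

No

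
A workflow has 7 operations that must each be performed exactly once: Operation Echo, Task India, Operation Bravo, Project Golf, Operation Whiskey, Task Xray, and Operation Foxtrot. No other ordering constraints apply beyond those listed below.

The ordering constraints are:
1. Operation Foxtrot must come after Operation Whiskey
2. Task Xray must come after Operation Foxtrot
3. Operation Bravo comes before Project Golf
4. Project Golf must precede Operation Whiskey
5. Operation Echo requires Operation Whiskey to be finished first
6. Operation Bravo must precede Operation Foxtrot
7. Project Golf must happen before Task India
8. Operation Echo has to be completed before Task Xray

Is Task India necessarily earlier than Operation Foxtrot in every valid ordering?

No

No chain of constraints connects Task India to Operation Foxtrot in either direction.
There exist valid orderings with Operation Foxtrot before Task India, so Task India is not required to come first.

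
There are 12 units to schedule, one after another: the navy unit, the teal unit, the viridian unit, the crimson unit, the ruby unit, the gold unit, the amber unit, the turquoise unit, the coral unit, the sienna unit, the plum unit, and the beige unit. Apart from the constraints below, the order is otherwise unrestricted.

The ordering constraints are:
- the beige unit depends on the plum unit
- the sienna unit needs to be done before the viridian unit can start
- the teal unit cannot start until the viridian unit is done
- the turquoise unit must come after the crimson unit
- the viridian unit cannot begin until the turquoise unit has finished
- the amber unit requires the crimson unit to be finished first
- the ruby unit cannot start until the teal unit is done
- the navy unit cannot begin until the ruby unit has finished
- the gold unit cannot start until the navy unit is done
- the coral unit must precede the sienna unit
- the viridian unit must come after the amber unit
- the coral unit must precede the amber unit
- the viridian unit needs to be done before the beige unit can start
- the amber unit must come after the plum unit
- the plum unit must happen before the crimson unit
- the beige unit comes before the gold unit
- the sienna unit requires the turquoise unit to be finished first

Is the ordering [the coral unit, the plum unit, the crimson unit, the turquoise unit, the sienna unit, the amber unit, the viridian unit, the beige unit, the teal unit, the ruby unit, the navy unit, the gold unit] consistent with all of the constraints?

Going through the constraints one by one, each required predecessor appears earlier in the sequence than its dependent — e.g. the plum unit (position 2) is before the beige unit (position 8), as required.

Yes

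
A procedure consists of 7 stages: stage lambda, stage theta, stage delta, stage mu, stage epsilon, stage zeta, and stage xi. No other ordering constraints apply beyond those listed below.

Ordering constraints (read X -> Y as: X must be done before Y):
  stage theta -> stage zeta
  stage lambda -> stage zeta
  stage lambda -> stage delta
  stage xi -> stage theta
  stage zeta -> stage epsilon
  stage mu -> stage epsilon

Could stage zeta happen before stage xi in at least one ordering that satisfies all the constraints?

Following stage xi → stage theta → stage zeta, stage xi must precede stage zeta in every valid ordering.
Hence stage zeta can never be scheduled before stage xi.

No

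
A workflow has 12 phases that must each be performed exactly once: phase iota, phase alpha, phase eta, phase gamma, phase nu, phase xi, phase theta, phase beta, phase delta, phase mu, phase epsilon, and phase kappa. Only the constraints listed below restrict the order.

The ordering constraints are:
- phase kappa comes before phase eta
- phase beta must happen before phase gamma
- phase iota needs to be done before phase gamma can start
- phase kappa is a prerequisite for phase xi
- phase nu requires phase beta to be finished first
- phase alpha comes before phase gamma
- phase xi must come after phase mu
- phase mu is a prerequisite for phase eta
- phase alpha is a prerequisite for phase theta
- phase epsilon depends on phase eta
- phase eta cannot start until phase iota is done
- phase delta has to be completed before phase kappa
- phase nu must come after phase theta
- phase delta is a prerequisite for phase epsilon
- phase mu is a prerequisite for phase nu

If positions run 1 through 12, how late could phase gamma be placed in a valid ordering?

Nothing depends on phase gamma, so it can be the final phase, position 12.

12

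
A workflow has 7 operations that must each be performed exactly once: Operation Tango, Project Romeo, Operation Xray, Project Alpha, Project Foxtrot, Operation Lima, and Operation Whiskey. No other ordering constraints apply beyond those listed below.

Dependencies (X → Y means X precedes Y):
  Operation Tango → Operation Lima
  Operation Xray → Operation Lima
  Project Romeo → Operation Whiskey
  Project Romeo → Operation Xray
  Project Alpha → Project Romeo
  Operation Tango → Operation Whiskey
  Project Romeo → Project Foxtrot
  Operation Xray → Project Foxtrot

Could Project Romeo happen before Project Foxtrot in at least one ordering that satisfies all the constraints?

Yes

Project Romeo is actually forced before Project Foxtrot by the constraints, so certainly some valid ordering has Project Romeo first.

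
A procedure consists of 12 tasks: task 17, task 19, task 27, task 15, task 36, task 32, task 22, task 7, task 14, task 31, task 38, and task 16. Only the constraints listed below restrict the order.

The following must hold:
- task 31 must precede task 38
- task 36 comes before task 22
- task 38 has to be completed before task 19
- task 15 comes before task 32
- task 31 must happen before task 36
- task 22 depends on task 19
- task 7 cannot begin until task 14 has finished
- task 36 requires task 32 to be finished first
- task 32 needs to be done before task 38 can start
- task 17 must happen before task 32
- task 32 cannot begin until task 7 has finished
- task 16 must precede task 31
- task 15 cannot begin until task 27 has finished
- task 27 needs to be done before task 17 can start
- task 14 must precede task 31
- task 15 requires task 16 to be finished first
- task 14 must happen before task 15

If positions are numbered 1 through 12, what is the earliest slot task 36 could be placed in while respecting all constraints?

Working backwards through the constraints from task 36, its full set of required predecessors is task 17, task 27, task 15, task 32, task 7, task 14, task 31, task 16 — 8 of them.
With 8 mandatory predecessors, the earliest task 36 can sit is position 8+1 = 9, and placing just those 8 first achieves it.

9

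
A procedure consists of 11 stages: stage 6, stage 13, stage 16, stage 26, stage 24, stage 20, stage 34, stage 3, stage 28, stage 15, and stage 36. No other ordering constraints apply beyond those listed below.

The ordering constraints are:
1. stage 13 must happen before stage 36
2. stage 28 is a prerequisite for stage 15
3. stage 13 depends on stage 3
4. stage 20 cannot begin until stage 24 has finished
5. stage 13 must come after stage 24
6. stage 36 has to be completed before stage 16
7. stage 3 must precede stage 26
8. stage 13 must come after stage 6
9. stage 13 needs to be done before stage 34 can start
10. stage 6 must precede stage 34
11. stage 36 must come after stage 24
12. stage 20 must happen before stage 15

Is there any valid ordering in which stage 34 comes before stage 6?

There is a dependency chain stage 6 → stage 34, so stage 34 always comes after stage 6.
Hence stage 34 can never be scheduled before stage 6.

No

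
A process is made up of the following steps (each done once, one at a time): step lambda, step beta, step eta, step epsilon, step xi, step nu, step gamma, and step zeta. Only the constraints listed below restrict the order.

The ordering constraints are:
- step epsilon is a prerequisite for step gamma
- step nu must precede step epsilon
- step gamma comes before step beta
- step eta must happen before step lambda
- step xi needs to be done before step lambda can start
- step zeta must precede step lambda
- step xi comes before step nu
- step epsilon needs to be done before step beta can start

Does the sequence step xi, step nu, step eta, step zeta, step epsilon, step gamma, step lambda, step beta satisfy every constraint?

Yes

Checking each listed constraint against this order: for instance, step xi is in position 1 and step lambda in position 7, so that constraint holds — and the remaining constraints check out the same way.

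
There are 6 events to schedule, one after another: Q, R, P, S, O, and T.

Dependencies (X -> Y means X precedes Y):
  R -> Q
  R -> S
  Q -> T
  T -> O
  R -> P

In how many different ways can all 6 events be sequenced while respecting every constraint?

R is the only event with nothing required before it, so every ordering starts there.
Enumerating by repeatedly choosing an available event (one whose prerequisites are all placed) gives 20 distinct complete orderings.

20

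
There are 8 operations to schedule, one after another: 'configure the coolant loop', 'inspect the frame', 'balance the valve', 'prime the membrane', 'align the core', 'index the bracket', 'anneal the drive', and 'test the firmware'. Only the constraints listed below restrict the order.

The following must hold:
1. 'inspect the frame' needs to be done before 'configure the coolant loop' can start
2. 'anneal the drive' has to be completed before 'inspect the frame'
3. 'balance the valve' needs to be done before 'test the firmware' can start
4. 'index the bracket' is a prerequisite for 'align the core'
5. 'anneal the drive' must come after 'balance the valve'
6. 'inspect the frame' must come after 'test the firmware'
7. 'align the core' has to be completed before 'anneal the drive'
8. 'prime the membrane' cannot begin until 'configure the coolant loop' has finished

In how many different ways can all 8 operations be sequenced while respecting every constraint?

9

The operations with no prerequisites are 'balance the valve', 'index the bracket'; any of them can be placed first.
Enumerating by repeatedly choosing an available operation (one whose prerequisites are all placed) gives 9 distinct complete orderings.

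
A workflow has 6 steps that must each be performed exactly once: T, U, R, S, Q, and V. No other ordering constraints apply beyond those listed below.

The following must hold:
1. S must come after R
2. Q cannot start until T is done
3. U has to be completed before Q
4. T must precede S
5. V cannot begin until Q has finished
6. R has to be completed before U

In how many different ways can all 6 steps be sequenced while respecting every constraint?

The steps with no prerequisites are T, R; any of them can be placed first.
Enumerating by repeatedly choosing an available step (one whose prerequisites are all placed) gives 11 distinct complete orderings.

11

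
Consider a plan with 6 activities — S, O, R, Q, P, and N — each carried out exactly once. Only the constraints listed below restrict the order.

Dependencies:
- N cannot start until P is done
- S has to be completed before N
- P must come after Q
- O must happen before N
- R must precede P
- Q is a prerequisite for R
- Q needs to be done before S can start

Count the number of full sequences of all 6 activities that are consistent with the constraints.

The activities with no prerequisites are O, Q; any of them can be placed first.
Counting all ways to extend the partial order to a total order gives 15.

15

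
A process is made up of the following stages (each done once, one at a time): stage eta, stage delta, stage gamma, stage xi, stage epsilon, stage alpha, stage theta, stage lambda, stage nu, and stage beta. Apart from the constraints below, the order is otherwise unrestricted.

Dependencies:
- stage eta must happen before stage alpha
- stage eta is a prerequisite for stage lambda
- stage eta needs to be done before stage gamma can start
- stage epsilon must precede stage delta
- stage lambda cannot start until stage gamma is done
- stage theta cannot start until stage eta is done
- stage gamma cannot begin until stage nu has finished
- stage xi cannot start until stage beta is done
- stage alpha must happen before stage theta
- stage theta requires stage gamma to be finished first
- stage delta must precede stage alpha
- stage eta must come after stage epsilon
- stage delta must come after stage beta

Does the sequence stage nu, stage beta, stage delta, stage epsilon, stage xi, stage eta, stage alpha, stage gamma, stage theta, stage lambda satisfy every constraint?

No

In the proposed order, stage delta appears before stage epsilon.
But one of the constraints requires stage epsilon before stage delta, so this ordering violates it.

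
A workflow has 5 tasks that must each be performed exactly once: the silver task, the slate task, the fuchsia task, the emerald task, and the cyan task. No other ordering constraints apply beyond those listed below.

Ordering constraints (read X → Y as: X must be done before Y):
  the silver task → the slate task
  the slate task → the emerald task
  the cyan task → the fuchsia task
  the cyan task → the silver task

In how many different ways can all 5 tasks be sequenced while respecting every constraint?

4

Only the cyan task has no prerequisites, so it must go first.
Enumerating by repeatedly choosing an available task (one whose prerequisites are all placed) gives 4 distinct complete orderings.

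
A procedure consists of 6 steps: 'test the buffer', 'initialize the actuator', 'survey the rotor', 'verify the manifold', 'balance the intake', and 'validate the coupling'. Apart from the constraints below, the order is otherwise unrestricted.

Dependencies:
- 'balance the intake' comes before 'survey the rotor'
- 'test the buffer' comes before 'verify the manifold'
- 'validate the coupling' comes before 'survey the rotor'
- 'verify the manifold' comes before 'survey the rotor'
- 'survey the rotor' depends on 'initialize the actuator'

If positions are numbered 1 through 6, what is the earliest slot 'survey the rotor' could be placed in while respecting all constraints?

6

Every step that must precede 'survey the rotor' has to come before it. Tracing all chains that end at 'survey the rotor', those steps are: 'test the buffer', 'initialize the actuator', 'verify the manifold', 'balance the intake', 'validate the coupling' — 5 in total.
So at minimum 5 steps come before 'survey the rotor', putting 'survey the rotor' no earlier than position 6. That position is achievable by scheduling exactly those predecessors first.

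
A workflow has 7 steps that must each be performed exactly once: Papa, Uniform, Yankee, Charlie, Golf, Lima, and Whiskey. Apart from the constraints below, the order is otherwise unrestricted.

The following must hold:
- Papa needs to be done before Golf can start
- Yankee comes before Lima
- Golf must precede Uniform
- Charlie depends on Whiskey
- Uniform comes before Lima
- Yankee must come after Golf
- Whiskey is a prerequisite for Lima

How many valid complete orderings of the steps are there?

The steps with no prerequisites are Papa, Whiskey; any of them can be placed first.
Enumerating by repeatedly choosing an available step (one whose prerequisites are all placed) gives 40 distinct complete orderings.

40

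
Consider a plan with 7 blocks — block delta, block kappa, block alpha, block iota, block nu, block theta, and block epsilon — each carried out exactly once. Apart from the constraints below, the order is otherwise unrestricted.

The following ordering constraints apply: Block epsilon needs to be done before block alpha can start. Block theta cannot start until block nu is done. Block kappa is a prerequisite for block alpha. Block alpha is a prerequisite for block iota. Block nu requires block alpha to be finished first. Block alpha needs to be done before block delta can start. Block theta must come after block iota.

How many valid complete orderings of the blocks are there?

The blocks with no prerequisites are block kappa, block epsilon; any of them can be placed first.
Systematically extending each partial ordering one block at a time and counting, there are 16 complete orderings.

16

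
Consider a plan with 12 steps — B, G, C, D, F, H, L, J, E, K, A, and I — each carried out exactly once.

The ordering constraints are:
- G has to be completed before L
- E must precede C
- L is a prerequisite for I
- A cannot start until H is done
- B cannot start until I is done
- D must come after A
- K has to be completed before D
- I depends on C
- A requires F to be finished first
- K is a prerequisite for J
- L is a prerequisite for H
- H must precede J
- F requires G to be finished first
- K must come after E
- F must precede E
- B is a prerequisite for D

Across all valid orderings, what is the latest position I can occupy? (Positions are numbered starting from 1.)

Every step that must follow I has to come after it. Tracing all chains starting from I, those steps are: B, D — 2 in total.
So at least 2 steps follow I, putting I no later than position 10. That position is achievable by scheduling everything else first.

10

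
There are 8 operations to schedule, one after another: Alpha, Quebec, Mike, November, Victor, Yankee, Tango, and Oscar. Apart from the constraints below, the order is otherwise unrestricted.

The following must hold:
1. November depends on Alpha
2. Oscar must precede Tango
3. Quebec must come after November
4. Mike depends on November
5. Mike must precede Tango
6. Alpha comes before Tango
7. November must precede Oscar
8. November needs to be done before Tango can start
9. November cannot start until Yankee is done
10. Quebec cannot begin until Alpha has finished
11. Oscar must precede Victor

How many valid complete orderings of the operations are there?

50

2 operations have no prerequisites (Alpha, Yankee), so any of them could come first.
Counting all ways to extend the partial order to a total order gives 50.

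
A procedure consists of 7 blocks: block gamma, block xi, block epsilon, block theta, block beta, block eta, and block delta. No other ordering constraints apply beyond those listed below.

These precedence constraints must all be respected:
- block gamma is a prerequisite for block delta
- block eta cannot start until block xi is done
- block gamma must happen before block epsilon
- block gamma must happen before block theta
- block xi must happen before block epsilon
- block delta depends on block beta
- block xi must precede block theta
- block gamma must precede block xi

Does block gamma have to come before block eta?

Yes

There is a constraint chain block gamma → block xi → block eta.
Hence block gamma necessarily comes before block eta.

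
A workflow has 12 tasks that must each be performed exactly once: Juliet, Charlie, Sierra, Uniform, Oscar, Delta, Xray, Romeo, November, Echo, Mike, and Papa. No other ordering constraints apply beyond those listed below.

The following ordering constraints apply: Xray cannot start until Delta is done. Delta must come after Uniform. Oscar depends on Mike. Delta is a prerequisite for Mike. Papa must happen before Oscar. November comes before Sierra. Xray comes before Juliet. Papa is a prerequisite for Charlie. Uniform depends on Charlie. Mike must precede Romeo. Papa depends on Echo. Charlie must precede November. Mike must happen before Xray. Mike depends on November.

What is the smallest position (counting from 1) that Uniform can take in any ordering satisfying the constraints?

The tasks that are forced before Uniform, directly or transitively, are Charlie, Echo, Papa. That's 3 tasks.
So at minimum 3 tasks come before Uniform, putting Uniform no earlier than position 4. That position is achievable by scheduling exactly those predecessors first.

4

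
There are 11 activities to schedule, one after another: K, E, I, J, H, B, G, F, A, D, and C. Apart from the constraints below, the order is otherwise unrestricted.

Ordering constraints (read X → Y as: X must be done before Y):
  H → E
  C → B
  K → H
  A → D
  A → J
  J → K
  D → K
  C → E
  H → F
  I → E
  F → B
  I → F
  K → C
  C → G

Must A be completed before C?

Yes

Following the dependencies: A → D → K → C.
That forces A before C in every valid schedule.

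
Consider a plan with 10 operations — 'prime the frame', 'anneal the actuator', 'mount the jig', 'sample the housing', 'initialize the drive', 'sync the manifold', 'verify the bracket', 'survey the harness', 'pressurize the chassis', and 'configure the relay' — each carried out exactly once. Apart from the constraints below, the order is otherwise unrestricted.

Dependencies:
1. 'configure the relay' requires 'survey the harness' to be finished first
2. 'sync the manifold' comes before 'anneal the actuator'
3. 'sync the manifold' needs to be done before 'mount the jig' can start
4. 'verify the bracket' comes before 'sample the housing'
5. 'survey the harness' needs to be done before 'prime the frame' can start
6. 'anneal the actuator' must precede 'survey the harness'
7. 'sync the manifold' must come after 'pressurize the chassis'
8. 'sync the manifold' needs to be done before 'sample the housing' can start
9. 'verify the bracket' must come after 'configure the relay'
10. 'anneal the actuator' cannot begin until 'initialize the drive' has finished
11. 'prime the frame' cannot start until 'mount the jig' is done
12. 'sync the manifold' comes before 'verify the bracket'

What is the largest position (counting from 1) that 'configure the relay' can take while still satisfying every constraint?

8

Every operation that must follow 'configure the relay' has to come after it. Tracing all chains starting from 'configure the relay', those operations are: 'sample the housing', 'verify the bracket' — 2 in total.
With 2 mandatory successors out of 10 operations total, the latest slot for 'configure the relay' is 10−2 = 8, and it's reachable by doing all non-successors before 'configure the relay'.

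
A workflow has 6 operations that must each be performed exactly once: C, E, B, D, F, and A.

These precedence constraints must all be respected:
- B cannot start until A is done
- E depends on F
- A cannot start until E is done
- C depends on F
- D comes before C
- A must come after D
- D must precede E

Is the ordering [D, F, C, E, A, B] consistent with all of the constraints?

Yes

Every stated constraint is respected: D sits at position 1, ahead of A at position 5, and each of the other listed pairs likewise has the predecessor earlier in the sequence.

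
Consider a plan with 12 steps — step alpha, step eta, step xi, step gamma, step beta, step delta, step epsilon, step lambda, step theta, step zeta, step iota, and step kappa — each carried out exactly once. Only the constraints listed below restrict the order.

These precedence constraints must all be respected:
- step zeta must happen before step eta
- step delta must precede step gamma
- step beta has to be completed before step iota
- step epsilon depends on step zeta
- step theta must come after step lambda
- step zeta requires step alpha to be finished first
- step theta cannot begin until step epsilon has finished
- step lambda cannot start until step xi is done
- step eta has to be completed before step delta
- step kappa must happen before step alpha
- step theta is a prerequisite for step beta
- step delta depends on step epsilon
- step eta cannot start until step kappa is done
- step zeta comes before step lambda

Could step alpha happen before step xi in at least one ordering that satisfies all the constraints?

Yes

Nothing in the constraints forces step xi before step alpha — there is no chain from step xi to step alpha.
So a valid ordering placing step alpha earlier than step xi exists.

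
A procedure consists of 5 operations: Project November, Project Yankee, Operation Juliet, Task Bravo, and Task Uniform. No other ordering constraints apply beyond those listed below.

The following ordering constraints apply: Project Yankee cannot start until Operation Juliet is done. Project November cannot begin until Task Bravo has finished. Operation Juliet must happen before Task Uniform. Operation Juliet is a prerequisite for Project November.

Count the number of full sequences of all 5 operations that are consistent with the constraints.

18

The operations with no prerequisites are Operation Juliet, Task Bravo; any of them can be placed first.
Counting all ways to extend the partial order to a total order gives 18.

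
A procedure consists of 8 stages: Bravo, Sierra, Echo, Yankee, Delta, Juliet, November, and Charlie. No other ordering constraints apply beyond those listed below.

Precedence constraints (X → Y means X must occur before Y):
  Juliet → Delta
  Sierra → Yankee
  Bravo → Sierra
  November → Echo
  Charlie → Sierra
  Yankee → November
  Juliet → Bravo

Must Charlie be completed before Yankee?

Yes

There is a constraint chain Charlie → Sierra → Yankee.
Hence Charlie necessarily comes before Yankee.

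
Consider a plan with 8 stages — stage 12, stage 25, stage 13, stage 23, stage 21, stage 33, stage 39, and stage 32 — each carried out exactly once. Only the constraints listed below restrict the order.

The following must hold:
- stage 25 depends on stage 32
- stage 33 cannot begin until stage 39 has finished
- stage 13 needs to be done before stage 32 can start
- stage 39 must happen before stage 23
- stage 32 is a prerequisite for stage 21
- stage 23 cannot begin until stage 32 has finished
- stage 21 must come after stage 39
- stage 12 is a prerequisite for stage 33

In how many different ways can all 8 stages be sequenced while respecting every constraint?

3 stages have no prerequisites (stage 12, stage 13, stage 39), so any of them could come first.
Counting all ways to extend the partial order to a total order gives 480.

480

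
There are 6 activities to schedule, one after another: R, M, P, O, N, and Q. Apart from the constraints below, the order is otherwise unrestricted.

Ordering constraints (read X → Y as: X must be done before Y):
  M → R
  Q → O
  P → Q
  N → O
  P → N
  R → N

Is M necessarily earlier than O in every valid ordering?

Chaining the stated constraints: M → R → N → O.
That forces M before O in every valid schedule.

Yes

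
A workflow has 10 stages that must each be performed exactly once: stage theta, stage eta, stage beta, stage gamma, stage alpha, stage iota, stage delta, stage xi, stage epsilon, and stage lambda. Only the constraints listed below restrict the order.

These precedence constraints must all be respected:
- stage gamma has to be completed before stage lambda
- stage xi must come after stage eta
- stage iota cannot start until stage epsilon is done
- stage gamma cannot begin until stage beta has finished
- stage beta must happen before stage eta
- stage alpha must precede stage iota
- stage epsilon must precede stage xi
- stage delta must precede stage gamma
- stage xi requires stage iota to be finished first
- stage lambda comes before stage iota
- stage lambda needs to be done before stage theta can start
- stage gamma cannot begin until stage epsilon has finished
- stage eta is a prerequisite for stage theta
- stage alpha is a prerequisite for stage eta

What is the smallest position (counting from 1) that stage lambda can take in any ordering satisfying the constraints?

The stages that are forced before stage lambda, directly or transitively, are stage beta, stage gamma, stage delta, stage epsilon. That's 4 stages.
With 4 mandatory predecessors, the earliest stage lambda can sit is position 4+1 = 5, and placing just those 4 first achieves it.

5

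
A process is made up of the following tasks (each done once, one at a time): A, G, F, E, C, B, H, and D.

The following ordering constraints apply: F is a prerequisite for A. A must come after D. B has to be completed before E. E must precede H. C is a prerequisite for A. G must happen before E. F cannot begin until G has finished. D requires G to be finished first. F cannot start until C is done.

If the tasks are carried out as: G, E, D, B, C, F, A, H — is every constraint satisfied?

The sequence places E ahead of B.
But one of the constraints requires B before E, so this ordering violates it.

No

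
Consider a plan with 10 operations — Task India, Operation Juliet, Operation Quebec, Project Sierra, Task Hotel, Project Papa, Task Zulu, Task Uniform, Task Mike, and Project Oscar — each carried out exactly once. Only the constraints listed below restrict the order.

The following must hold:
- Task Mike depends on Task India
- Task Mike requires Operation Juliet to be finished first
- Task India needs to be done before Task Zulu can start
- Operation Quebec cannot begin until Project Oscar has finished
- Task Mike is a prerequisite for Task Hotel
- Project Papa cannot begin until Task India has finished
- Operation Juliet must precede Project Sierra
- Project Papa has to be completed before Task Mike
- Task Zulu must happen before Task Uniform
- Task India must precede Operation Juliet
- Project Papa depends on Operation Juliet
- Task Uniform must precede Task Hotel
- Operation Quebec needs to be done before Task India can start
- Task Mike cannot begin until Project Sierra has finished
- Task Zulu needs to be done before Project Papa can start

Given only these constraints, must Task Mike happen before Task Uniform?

No

Task Mike and Task Uniform are not related by any chain of constraints.
There exist valid orderings with Task Uniform before Task Mike, so Task Mike is not required to come first.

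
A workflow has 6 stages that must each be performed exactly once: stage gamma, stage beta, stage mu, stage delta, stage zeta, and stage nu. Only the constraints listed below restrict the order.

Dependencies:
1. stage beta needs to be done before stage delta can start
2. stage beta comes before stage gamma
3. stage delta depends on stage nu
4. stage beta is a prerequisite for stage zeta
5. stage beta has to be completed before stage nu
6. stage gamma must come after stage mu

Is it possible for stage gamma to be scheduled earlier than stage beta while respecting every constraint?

Following stage beta → stage gamma, stage beta must precede stage gamma in every valid ordering.
Hence stage gamma can never be scheduled before stage beta.

No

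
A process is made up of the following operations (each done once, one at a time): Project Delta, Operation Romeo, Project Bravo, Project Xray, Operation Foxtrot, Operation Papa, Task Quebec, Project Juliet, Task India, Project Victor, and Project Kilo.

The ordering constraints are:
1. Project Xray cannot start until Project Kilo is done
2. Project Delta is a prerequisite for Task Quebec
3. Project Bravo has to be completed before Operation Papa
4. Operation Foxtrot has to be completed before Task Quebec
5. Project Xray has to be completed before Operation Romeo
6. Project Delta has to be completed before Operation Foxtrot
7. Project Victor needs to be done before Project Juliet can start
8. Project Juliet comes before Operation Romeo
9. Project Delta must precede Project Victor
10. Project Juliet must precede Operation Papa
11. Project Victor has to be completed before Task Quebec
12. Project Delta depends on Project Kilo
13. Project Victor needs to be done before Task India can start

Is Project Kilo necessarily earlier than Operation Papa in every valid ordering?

There is a constraint chain Project Kilo → Project Delta → Project Victor → Project Juliet → Operation Papa.
That forces Project Kilo before Operation Papa in every valid schedule.

Yes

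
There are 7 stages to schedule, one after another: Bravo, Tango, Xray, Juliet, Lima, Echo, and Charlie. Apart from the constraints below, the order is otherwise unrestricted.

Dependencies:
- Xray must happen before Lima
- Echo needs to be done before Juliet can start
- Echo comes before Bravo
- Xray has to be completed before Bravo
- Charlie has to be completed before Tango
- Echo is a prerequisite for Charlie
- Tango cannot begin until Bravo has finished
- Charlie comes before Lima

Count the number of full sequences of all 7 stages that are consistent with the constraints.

73

The stages with no prerequisites are Xray, Echo; any of them can be placed first.
Systematically extending each partial ordering one stage at a time and counting, there are 73 complete orderings.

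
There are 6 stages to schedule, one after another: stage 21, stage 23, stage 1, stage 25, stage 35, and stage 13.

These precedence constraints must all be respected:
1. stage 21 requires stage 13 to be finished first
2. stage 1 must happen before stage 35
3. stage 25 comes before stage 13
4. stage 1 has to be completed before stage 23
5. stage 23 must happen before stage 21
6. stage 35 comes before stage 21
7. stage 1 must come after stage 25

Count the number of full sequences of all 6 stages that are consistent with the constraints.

8

Only stage 25 has no prerequisites, so it must go first.
Counting all ways to extend the partial order to a total order gives 8.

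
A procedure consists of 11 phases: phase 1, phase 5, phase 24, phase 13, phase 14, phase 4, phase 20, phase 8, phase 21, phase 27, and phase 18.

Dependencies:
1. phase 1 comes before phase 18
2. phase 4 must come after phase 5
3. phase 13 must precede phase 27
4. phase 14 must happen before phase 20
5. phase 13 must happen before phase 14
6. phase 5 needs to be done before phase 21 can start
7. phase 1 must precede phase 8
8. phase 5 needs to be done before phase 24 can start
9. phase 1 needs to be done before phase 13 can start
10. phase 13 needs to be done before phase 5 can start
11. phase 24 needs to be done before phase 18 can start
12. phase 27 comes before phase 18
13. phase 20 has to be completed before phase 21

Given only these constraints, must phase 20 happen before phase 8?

Phase 20 and phase 8 are not related by any chain of constraints.
There exist valid orderings with phase 8 before phase 20, so phase 20 is not required to come first.

No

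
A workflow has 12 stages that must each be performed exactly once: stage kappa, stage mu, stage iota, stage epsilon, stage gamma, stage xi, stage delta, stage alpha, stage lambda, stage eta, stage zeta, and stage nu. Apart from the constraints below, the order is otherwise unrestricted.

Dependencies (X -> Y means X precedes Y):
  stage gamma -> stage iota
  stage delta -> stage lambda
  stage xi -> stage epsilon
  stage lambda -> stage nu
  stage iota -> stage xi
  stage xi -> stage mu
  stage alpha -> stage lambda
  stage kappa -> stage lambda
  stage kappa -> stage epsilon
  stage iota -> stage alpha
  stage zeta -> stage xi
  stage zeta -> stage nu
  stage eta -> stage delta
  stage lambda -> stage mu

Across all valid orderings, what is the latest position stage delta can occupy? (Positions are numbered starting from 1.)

9

Every stage that must follow stage delta has to come after it. Tracing all chains starting from stage delta, those stages are: stage mu, stage lambda, stage nu — 3 in total.
With 3 mandatory successors out of 12 stages total, the latest slot for stage delta is 12−3 = 9, and it's reachable by doing all non-successors before stage delta.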